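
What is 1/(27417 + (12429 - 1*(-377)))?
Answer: 1/40223 ≈ 2.4861e-5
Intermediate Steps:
1/(27417 + (12429 - 1*(-377))) = 1/(27417 + (12429 + 377)) = 1/(27417 + 12806) = 1/40223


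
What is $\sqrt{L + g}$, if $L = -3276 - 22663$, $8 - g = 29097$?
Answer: $2 i \sqrt{13757} \approx 234.58 i$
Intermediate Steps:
$g = -29089$ ($g = 8 - 29097 = -29089$)
$L = -25939$
$\sqrt{L + g} = \sqrt{-25939 - 29089} = \sqrt{-55028} = 2 i \sqrt{13757}$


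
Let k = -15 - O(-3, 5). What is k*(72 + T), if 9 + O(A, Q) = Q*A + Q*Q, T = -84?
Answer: 192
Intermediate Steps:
O(A, Q) = -9 + Q² + A*Q (O(A, Q) = -9 + (Q*A + Q*Q) = -9 + (A*Q + Q²) = -9 + (Q² + A*Q) = -9 + Q² + A*Q)
k = -16 (k = -15 - (-9 + 5² - 3*5) = -15 - (-9 + 25 - 15) = -15 - 1*1 = -15 - 1 = -16)
k*(72 + T) = -16*(72 - 84) = -16*(-12) = 192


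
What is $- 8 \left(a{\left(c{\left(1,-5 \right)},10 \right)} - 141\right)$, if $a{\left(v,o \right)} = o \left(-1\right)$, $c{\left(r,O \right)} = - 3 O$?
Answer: $1208$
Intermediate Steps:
$a{\left(v,o \right)} = - o$
$- 8 \left(a{\left(c{\left(1,-5 \right)},10 \right)} - 141\right) = - 8 \left(\left(-1\right) 10 - 141\right) = - 8 \left(-10 - 141\right) = \left(-8\right) \left(-151\right) = 1208$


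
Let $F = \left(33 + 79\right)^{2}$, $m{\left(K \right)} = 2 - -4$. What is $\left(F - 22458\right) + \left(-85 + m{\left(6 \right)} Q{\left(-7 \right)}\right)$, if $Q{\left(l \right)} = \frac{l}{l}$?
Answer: $-9993$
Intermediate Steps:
$m{\left(K \right)} = 6$ ($m{\left(K \right)} = 2 + 4 = 6$)
$Q{\left(l \right)} = 1$
$F = 12544$ ($F = 112^{2} = 12544$)
$\left(F - 22458\right) + \left(-85 + m{\left(6 \right)} Q{\left(-7 \right)}\right) = \left(12544 - 22458\right) + \left(-85 + 6 \cdot 1\right) = -9914 + \left(-85 + 6\right) = -9914 - 79 = -9993$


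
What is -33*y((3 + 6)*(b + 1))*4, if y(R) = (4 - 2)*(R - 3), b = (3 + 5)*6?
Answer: -115632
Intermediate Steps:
b = 48 (b = 8*6 = 48)
y(R) = -6 + 2*R (y(R) = 2*(-3 + R) = -6 + 2*R)
-33*y((3 + 6)*(b + 1))*4 = -33*(-6 + 2*((3 + 6)*(48 + 1)))*4 = -33*(-6 + 2*(9*49))*4 = -33*(-6 + 2*441)*4 = -33*(-6 + 882)*4 = -33*876*4 = -28908*4 = -115632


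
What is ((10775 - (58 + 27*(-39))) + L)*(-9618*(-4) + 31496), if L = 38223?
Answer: 3497910224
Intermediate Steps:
((10775 - (58 + 27*(-39))) + L)*(-9618*(-4) + 31496) = ((10775 - (58 + 27*(-39))) + 38223)*(-9618*(-4) + 31496) = ((10775 - (58 - 1053)) + 38223)*(38472 + 31496) = ((10775 - 1*(-995)) + 38223)*69968 = ((10775 + 995) + 38223)*69968 = (11770 + 38223)*69968 = 49993*69968 = 3497910224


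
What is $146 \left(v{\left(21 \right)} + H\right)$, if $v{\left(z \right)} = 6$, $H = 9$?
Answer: $2190$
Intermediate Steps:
$146 \left(v{\left(21 \right)} + H\right) = 146 \left(6 + 9\right) = 146 \cdot 15 = 2190$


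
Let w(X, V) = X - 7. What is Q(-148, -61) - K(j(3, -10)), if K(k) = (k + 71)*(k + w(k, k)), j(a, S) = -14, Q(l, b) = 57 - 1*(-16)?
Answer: 2068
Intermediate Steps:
Q(l, b) = 73 (Q(l, b) = 57 + 16 = 73)
w(X, V) = -7 + X
K(k) = (-7 + 2*k)*(71 + k) (K(k) = (k + 71)*(k + (-7 + k)) = (71 + k)*(-7 + 2*k) = (-7 + 2*k)*(71 + k))
Q(-148, -61) - K(j(3, -10)) = 73 - (-497 + 2*(-14)² + 135*(-14)) = 73 - (-497 + 2*196 - 1890) = 73 - (-497 + 392 - 1890) = 73 - 1*(-1995) = 73 + 1995 = 2068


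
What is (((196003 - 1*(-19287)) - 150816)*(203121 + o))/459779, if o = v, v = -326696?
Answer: -7967374550/459779 ≈ -17329.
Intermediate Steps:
o = -326696
(((196003 - 1*(-19287)) - 150816)*(203121 + o))/459779 = (((196003 - 1*(-19287)) - 150816)*(203121 - 326696))/459779 = (((196003 + 19287) - 150816)*(-123575))*(1/459779) = ((215290 - 150816)*(-123575))*(1/459779) = (64474*(-123575))*(1/459779) = -7967374550*1/459779 = -7967374550/459779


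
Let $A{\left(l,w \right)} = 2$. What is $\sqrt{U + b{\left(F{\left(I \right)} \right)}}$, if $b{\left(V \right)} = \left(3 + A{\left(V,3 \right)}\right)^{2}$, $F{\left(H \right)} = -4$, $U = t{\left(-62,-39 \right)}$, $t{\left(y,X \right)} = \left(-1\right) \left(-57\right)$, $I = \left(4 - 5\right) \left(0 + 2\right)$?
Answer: $\sqrt{82} \approx 9.0554$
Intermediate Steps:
$I = -2$ ($I = \left(-1\right) 2 = -2$)
$t{\left(y,X \right)} = 57$
$U = 57$
$b{\left(V \right)} = 25$ ($b{\left(V \right)} = \left(3 + 2\right)^{2} = 5^{2} = 25$)
$\sqrt{U + b{\left(F{\left(I \right)} \right)}} = \sqrt{57 + 25} = \sqrt{82}$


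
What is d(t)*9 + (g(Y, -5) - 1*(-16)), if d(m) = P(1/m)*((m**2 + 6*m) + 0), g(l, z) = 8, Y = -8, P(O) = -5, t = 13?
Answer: -11091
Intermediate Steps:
d(m) = -30*m - 5*m**2 (d(m) = -5*((m**2 + 6*m) + 0) = -5*(m**2 + 6*m) = -30*m - 5*m**2)
d(t)*9 + (g(Y, -5) - 1*(-16)) = -5*13*(6 + 13)*9 + (8 - 1*(-16)) = -5*13*19*9 + (8 + 16) = -1235*9 + 24 = -11115 + 24 = -11091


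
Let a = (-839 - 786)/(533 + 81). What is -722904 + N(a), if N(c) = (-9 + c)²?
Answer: -272480779583/376996 ≈ -7.2277e+5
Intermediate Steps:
a = -1625/614 ≈ -2.6466
-722904 + N(a) = -722904 + (-9 - 1625/614)² = -722904 + (-7151/614)² = -722904 + 51136801/376996 = -272480779583/376996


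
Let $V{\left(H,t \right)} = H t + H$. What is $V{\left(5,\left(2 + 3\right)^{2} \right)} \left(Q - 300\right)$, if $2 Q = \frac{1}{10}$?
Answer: $- \frac{77987}{2} \approx -38994.0$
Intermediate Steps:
$Q = \frac{1}{20}$ ($Q = \frac{1}{2 \cdot 10} = \frac{1}{2} \cdot \frac{1}{10} = \frac{1}{20} \approx 0.05$)
$V{\left(H,t \right)} = H + H t$
$V{\left(5,\left(2 + 3\right)^{2} \right)} \left(Q - 300\right) = 5 \left(1 + \left(2 + 3\right)^{2}\right) \left(\frac{1}{20} - 300\right) = 5 \left(1 + 5^{2}\right) \left(- \frac{5999}{20}\right) = 5 \left(1 + 25\right) \left(- \frac{5999}{20}\right) = 5 \cdot 26 \left(- \frac{5999}{20}\right) = 130 \left(- \frac{5999}{20}\right) = - \frac{77987}{2}$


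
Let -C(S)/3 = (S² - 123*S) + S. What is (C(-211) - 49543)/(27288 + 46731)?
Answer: -260332/74019 ≈ -3.5171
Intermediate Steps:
C(S) = -3*S² + 366*S (C(S) = -3*((S² - 123*S) + S) = -3*(S² - 122*S) = -3*S² + 366*S)
(C(-211) - 49543)/(27288 + 46731) = (3*(-211)*(122 - 1*(-211)) - 49543)/(27288 + 46731) = (3*(-211)*(122 + 211) - 49543)/74019 = (3*(-211)*333 - 49543)*(1/74019) = (-210789 - 49543)*(1/74019) = -260332*1/74019 = -260332/74019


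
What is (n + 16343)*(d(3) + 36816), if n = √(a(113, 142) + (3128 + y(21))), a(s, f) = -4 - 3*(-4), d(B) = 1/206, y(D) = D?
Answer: 123946897271/206 + 7584097*√3157/206 ≈ 6.0375e+8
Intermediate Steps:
d(B) = 1/206
a(s, f) = 8 (a(s, f) = -4 + 12 = 8)
n = √3157 (n = √(8 + (3128 + 21)) = √(8 + 3149) = √3157 ≈ 56.187)
(n + 16343)*(d(3) + 36816) = (√3157 + 16343)*(1/206 + 36816) = (16343 + √3157)*(7584097/206) = 123946897271/206 + 7584097*√3157/206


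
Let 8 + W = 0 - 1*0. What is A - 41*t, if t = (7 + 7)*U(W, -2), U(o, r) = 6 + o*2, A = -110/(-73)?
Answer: 419130/73 ≈ 5741.5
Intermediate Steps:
W = -8 (W = -8 + (0 - 1*0) = -8 + (0 + 0) = -8 + 0 = -8)
A = 110/73 (A = -110*(-1/73) = 110/73 ≈ 1.5068)
U(o, r) = 6 + 2*o
t = -140 (t = (7 + 7)*(6 + 2*(-8)) = 14*(6 - 16) = 14*(-10) = -140)
A - 41*t = 110/73 - 41*(-140) = 110/73 + 5740 = 419130/73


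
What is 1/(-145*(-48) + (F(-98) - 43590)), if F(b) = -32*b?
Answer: -1/33494 ≈ -2.9856e-5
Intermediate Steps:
1/(-145*(-48) + (F(-98) - 43590)) = 1/(-145*(-48) + (-32*(-98) - 43590)) = 1/(6960 + (3136 - 43590)) = 1/(6960 - 40454) = 1/(-33494) = -1/33494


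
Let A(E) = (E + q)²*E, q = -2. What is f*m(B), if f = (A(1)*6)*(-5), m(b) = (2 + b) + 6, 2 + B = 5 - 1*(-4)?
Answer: -450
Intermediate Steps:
A(E) = E*(-2 + E)² (A(E) = (E - 2)²*E = (-2 + E)²*E = E*(-2 + E)²)
B = 7 (B = -2 + (5 - 1*(-4)) = -2 + (5 + 4) = -2 + 9 = 7)
m(b) = 8 + b
f = -30 (f = ((1*(-2 + 1)²)*6)*(-5) = ((1*(-1)²)*6)*(-5) = ((1*1)*6)*(-5) = (1*6)*(-5) = 6*(-5) = -30)
f*m(B) = -30*(8 + 7) = -30*15 = -450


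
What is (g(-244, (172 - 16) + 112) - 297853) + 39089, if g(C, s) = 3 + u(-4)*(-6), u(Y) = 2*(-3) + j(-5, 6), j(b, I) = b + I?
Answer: -258731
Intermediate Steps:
j(b, I) = I + b
u(Y) = -5 (u(Y) = 2*(-3) + (6 - 5) = -6 + 1 = -5)
g(C, s) = 33 (g(C, s) = 3 - 5*(-6) = 3 + 30 = 33)
(g(-244, (172 - 16) + 112) - 297853) + 39089 = (33 - 297853) + 39089 = -297820 + 39089 = -258731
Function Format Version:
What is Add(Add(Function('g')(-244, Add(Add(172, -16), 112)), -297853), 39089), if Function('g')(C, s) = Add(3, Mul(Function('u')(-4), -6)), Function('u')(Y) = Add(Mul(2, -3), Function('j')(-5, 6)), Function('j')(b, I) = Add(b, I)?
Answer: -258731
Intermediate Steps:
Function('j')(b, I) = Add(I, b)
Function('u')(Y) = -5 (Function('u')(Y) = Add(Mul(2, -3), Add(6, -5)) = Add(-6, 1) = -5)
Function('g')(C, s) = 33 (Function('g')(C, s) = Add(3, Mul(-5, -6)) = Add(3, 30) = 33)
Add(Add(Function('g')(-244, Add(Add(172, -16), 112)), -297853), 39089) = Add(Add(33, -297853), 39089) = Add(-297820, 39089) = -258731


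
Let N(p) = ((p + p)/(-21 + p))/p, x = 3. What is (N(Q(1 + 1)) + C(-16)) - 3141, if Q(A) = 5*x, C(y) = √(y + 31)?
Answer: -9424/3 + √15 ≈ -3137.5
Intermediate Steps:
C(y) = √(31 + y)
Q(A) = 15 (Q(A) = 5*3 = 15)
N(p) = 2/(-21 + p) (N(p) = ((2*p)/(-21 + p))/p = (2*p/(-21 + p))/p = 2/(-21 + p))
(N(Q(1 + 1)) + C(-16)) - 3141 = (2/(-21 + 15) + √(31 - 16)) - 3141 = (2/(-6) + √15) - 3141 = (2*(-⅙) + √15) - 3141 = (-⅓ + √15) - 3141 = -9424/3 + √15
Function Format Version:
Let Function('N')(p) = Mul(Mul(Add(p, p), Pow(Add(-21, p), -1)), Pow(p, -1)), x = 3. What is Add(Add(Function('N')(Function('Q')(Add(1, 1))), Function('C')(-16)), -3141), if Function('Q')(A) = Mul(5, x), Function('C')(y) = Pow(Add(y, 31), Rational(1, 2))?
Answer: Add(Rational(-9424, 3), Pow(15, Rational(1, 2))) ≈ -3137.5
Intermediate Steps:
Function('C')(y) = Pow(Add(31, y), Rational(1, 2))
Function('Q')(A) = 15 (Function('Q')(A) = Mul(5, 3) = 15)
Function('N')(p) = Mul(2, Pow(Add(-21, p), -1)) (Function('N')(p) = Mul(Mul(Mul(2, p), Pow(Add(-21, p), -1)), Pow(p, -1)) = Mul(Mul(2, p, Pow(Add(-21, p), -1)), Pow(p, -1)) = Mul(2, Pow(Add(-21, p), -1)))
Add(Add(Function('N')(Function('Q')(Add(1, 1))), Function('C')(-16)), -3141) = Add(Add(Mul(2, Pow(Add(-21, 15), -1)), Pow(Add(31, -16), Rational(1, 2))), -3141) = Add(Add(Mul(2, Pow(-6, -1)), Pow(15, Rational(1, 2))), -3141) = Add(Add(Mul(2, Rational(-1, 6)), Pow(15, Rational(1, 2))), -3141) = Add(Add(Rational(-1, 3), Pow(15, Rational(1, 2))), -3141) = Add(Rational(-9424, 3), Pow(15, Rational(1, 2)))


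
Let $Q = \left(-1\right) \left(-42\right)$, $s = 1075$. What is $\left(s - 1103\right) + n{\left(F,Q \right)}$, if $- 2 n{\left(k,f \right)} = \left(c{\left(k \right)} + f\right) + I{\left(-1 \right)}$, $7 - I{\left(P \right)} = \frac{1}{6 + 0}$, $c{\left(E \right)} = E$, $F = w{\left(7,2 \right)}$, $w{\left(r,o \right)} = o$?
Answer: $- \frac{641}{12} \approx -53.417$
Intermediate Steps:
$F = 2$
$Q = 42$
$I{\left(P \right)} = \frac{41}{6}$ ($I{\left(P \right)} = 7 - \frac{1}{6 + 0} = 7 - \frac{1}{6} = \frac{41}{6}$)
$n{\left(k,f \right)} = - \frac{41}{12} - \frac{f}{2} - \frac{k}{2}$ ($n{\left(k,f \right)} = - \frac{\left(k + f\right) + \frac{41}{6}}{2} = - \frac{\left(f + k\right) + \frac{41}{6}}{2} = - \frac{\frac{41}{6} + f + k}{2} = - \frac{41}{12} - \frac{f}{2} - \frac{k}{2}$)
$\left(s - 1103\right) + n{\left(F,Q \right)} = \left(1075 - 1103\right) - \frac{305}{12} = -28 - \frac{305}{12} = - \frac{641}{12}$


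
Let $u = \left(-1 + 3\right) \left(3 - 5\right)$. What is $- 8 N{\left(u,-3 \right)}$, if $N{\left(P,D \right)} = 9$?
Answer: $-72$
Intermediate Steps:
$u = -4$ ($u = 2 \left(-2\right) = -4$)
$- 8 N{\left(u,-3 \right)} = \left(-8\right) 9 = -72$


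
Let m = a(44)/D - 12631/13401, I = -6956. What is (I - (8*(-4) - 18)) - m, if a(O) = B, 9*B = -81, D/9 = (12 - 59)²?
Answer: -204409083674/29602809 ≈ -6905.1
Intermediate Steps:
D = 19881 (D = 9*(12 - 59)² = 9*(-47)² = 9*2209 = 19881)
B = -9 (B = (⅑)*(-81) = -9)
a(O) = -9
m = -27915280/29602809 (m = -9/19881 - 12631/13401 = -9*1/19881 - 12631*1/13401 = -1/2209 - 12631/13401 = -27915280/29602809 ≈ -0.94299)
(I - (8*(-4) - 18)) - m = (-6956 - (8*(-4) - 18)) - 1*(-27915280/29602809) = (-6956 - (-32 - 18)) + 27915280/29602809 = (-6956 - 1*(-50)) + 27915280/29602809 = (-6956 + 50) + 27915280/29602809 = -6906 + 27915280/29602809 = -204409083674/29602809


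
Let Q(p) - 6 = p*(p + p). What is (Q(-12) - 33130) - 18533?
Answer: -51369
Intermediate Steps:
Q(p) = 6 + 2*p² (Q(p) = 6 + p*(p + p) = 6 + p*(2*p) = 6 + 2*p²)
(Q(-12) - 33130) - 18533 = ((6 + 2*(-12)²) - 33130) - 18533 = ((6 + 2*144) - 33130) - 18533 = ((6 + 288) - 33130) - 18533 = (294 - 33130) - 18533 = -32836 - 18533 = -51369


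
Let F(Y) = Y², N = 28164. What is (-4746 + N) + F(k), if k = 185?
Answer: 57643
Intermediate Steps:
(-4746 + N) + F(k) = (-4746 + 28164) + 185² = 23418 + 34225 = 57643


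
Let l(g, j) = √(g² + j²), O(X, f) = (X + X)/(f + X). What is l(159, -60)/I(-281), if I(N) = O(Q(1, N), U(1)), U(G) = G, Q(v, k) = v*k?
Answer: 420*√3209/281 ≈ 84.670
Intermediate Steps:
Q(v, k) = k*v
O(X, f) = 2*X/(X + f) (O(X, f) = (2*X)/(X + f) = 2*X/(X + f))
I(N) = 2*N/(1 + N) (I(N) = 2*(N*1)/(N*1 + 1) = 2*N/(N + 1) = 2*N/(1 + N))
l(159, -60)/I(-281) = √(159² + (-60)²)/((2*(-281)/(1 - 281))) = √(25281 + 3600)/((2*(-281)/(-280))) = √28881/((2*(-281)*(-1/280))) = (3*√3209)/(281/140) = (3*√3209)*(140/281) = 420*√3209/281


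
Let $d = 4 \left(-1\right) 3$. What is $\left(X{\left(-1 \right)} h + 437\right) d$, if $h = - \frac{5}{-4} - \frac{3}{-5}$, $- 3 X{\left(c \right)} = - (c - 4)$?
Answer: $-5207$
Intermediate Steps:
$X{\left(c \right)} = - \frac{4}{3} + \frac{c}{3}$ ($X{\left(c \right)} = - \frac{\left(-1\right) \left(c - 4\right)}{3} = - \frac{\left(-1\right) \left(-4 + c\right)}{3} = - \frac{4 - c}{3} = - \frac{4}{3} + \frac{c}{3}$)
$d = -12$ ($d = \left(-4\right) 3 = -12$)
$h = \frac{37}{20}$ ($h = \left(-5\right) \left(- \frac{1}{4}\right) - - \frac{3}{5} = \frac{5}{4} + \frac{3}{5} = \frac{37}{20} \approx 1.85$)
$\left(X{\left(-1 \right)} h + 437\right) d = \left(\left(- \frac{4}{3} + \frac{1}{3} \left(-1\right)\right) \frac{37}{20} + 437\right) \left(-12\right) = \left(\left(- \frac{4}{3} - \frac{1}{3}\right) \frac{37}{20} + 437\right) \left(-12\right) = \left(\left(- \frac{5}{3}\right) \frac{37}{20} + 437\right) \left(-12\right) = \left(- \frac{37}{12} + 437\right) \left(-12\right) = \frac{5207}{12} \left(-12\right) = -5207$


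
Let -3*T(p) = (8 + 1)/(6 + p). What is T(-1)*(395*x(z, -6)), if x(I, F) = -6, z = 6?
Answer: 1422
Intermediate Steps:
T(p) = -3/(6 + p) (T(p) = -(8 + 1)/(3*(6 + p)) = -3/(6 + p))
T(-1)*(395*x(z, -6)) = (-3/(6 - 1))*(395*(-6)) = -3/5*(-2370) = -3*⅕*(-2370) = -⅗*(-2370) = 1422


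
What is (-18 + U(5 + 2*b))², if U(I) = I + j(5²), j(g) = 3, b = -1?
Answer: 144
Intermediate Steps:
U(I) = 3 + I (U(I) = I + 3 = 3 + I)
(-18 + U(5 + 2*b))² = (-18 + (3 + (5 + 2*(-1))))² = (-18 + (3 + (5 - 2)))² = (-18 + (3 + 3))² = (-18 + 6)² = (-12)² = 144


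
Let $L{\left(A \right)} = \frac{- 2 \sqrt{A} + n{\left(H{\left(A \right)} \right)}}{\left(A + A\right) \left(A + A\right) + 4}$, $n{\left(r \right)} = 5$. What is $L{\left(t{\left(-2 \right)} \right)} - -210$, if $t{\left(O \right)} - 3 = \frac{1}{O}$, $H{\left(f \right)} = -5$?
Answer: $\frac{6095}{29} - \frac{\sqrt{10}}{29} \approx 210.06$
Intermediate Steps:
$t{\left(O \right)} = 3 + \frac{1}{O}$
$L{\left(A \right)} = \frac{5 - 2 \sqrt{A}}{4 + 4 A^{2}}$ ($L{\left(A \right)} = \frac{- 2 \sqrt{A} + 5}{\left(A + A\right) \left(A + A\right) + 4} = \frac{5 - 2 \sqrt{A}}{2 A 2 A + 4} = \frac{5 - 2 \sqrt{A}}{4 A^{2} + 4} = \frac{5 - 2 \sqrt{A}}{4 + 4 A^{2}}$)
$L{\left(t{\left(-2 \right)} \right)} - -210 = \frac{5 - 2 \sqrt{3 + \frac{1}{-2}}}{4 \left(1 + \left(3 + \frac{1}{-2}\right)^{2}\right)} - -210 = \frac{5 - 2 \sqrt{3 - \frac{1}{2}}}{4 \left(1 + \left(3 - \frac{1}{2}\right)^{2}\right)} + 210 = \frac{5 - 2 \sqrt{\frac{5}{2}}}{4 \left(1 + \left(\frac{5}{2}\right)^{2}\right)} + 210 = \frac{5 - 2 \frac{\sqrt{10}}{2}}{4 \left(1 + \frac{25}{4}\right)} + 210 = \frac{5 - \sqrt{10}}{4 \cdot \frac{29}{4}} + 210 = \frac{1}{4} \cdot \frac{4}{29} \left(5 - \sqrt{10}\right) + 210 = \left(\frac{5}{29} - \frac{\sqrt{10}}{29}\right) + 210 = \frac{6095}{29} - \frac{\sqrt{10}}{29}$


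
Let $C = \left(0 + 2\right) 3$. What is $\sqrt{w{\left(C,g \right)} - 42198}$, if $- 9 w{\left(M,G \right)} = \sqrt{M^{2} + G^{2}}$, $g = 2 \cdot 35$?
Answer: $\frac{\sqrt{-379782 - 2 \sqrt{1234}}}{3} \approx 205.44 i$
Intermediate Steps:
$C = 6$ ($C = 2 \cdot 3 = 6$)
$g = 70$
$w{\left(M,G \right)} = - \frac{\sqrt{G^{2} + M^{2}}}{9}$ ($w{\left(M,G \right)} = - \frac{\sqrt{M^{2} + G^{2}}}{9} = - \frac{\sqrt{G^{2} + M^{2}}}{9}$)
$\sqrt{w{\left(C,g \right)} - 42198} = \sqrt{- \frac{\sqrt{70^{2} + 6^{2}}}{9} - 42198} = \sqrt{- \frac{\sqrt{4900 + 36}}{9} - 42198} = \sqrt{- \frac{\sqrt{4936}}{9} - 42198} = \sqrt{- \frac{2 \sqrt{1234}}{9} - 42198} = \sqrt{-42198 - \frac{2 \sqrt{1234}}{9}}$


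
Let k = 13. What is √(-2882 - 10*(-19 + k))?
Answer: I*√2822 ≈ 53.122*I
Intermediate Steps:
√(-2882 - 10*(-19 + k)) = √(-2882 - 10*(-19 + 13)) = √(-2882 - 10*(-6)) = √(-2882 + 60) = √(-2822) = I*√2822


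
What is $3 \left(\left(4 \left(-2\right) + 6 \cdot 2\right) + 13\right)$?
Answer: $51$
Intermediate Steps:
$3 \left(\left(4 \left(-2\right) + 6 \cdot 2\right) + 13\right) = 3 \left(\left(-8 + 12\right) + 13\right) = 3 \left(4 + 13\right) = 3 \cdot 17 = 51$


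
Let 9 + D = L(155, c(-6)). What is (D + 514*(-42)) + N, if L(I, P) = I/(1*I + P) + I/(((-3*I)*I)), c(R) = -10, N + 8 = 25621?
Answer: 54170146/13485 ≈ 4017.1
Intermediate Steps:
N = 25613 (N = -8 + 25621 = 25613)
L(I, P) = -1/(3*I) + I/(I + P) (L(I, P) = I/(I + P) + I/((-3*I²)) = I/(I + P) + I*(-1/(3*I²)) = I/(I + P) - 1/(3*I) = -1/(3*I) + I/(I + P))
D = -106979/13485 (D = -9 + (⅓)*(-1*155 - 1*(-10) + 3*155²)/(155*(155 - 10)) = -9 + (⅓)*(1/155)*(-155 + 10 + 3*24025)/145 = -9 + (⅓)*(1/155)*(1/145)*(-155 + 10 + 72075) = -9 + (⅓)*(1/155)*(1/145)*71930 = -9 + 14386/13485 = -106979/13485 ≈ -7.9332)
(D + 514*(-42)) + N = (-106979/13485 + 514*(-42)) + 25613 = (-106979/13485 - 21588) + 25613 = -291221159/13485 + 25613 = 54170146/13485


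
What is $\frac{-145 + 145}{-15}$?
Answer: $0$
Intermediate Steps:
$\frac{-145 + 145}{-15} = 0 \left(- \frac{1}{15}\right) = 0$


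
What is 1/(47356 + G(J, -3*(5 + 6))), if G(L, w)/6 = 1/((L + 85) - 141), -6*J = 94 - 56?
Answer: 187/8855554 ≈ 2.1117e-5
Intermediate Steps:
J = -19/3 (J = -(94 - 56)/6 = -1/6*38 = -19/3 ≈ -6.3333)
G(L, w) = 6/(-56 + L) (G(L, w) = 6/((L + 85) - 141) = 6/((85 + L) - 141) = 6/(-56 + L))
1/(47356 + G(J, -3*(5 + 6))) = 1/(47356 + 6/(-56 - 19/3)) = 1/(47356 + 6/(-187/3)) = 1/(47356 + 6*(-3/187)) = 1/(47356 - 18/187) = 1/(8855554/187) = 187/8855554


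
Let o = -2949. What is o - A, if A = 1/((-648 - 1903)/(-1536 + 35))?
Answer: -7524400/2551 ≈ -2949.6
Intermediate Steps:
A = 1501/2551 (A = 1/(-2551/(-1501)) = 1/(-2551*(-1/1501)) = 1/(2551/1501) = 1501/2551 ≈ 0.58840)
o - A = -2949 - 1*1501/2551 = -2949 - 1501/2551 = -7524400/2551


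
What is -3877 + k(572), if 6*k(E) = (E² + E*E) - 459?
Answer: 630647/6 ≈ 1.0511e+5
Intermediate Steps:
k(E) = -153/2 + E²/3 (k(E) = ((E² + E*E) - 459)/6 = ((E² + E²) - 459)/6 = (2*E² - 459)/6 = (-459 + 2*E²)/6 = -153/2 + E²/3)
-3877 + k(572) = -3877 + (-153/2 + (⅓)*572²) = -3877 + (-153/2 + (⅓)*327184) = -3877 + (-153/2 + 327184/3) = -3877 + 653909/6 = 630647/6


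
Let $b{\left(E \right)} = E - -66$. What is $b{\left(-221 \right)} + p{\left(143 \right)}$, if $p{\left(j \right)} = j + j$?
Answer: $131$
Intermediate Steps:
$p{\left(j \right)} = 2 j$
$b{\left(E \right)} = 66 + E$ ($b{\left(E \right)} = E + 66 = 66 + E$)
$b{\left(-221 \right)} + p{\left(143 \right)} = \left(66 - 221\right) + 2 \cdot 143 = -155 + 286 = 131$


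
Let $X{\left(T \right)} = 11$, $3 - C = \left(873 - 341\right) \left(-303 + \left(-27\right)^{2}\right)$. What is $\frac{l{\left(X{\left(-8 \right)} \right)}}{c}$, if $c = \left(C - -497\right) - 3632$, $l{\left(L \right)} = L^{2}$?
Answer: $- \frac{121}{229764} \approx -0.00052663$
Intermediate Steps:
$C = -226629$ ($C = 3 - \left(873 - 341\right) \left(-303 + \left(-27\right)^{2}\right) = 3 - 532 \left(-303 + 729\right) = 3 - 532 \cdot 426 = 3 - 226632 = -226629$)
$c = -229764$ ($c = \left(-226629 - -497\right) - 3632 = \left(-226629 + 497\right) - 3632 = -226132 - 3632 = -229764$)
$\frac{l{\left(X{\left(-8 \right)} \right)}}{c} = \frac{11^{2}}{-229764} = 121 \left(- \frac{1}{229764}\right) = - \frac{121}{229764}$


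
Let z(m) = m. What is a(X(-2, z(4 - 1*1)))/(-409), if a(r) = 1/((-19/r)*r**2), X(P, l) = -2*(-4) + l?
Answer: 1/85481 ≈ 1.1699e-5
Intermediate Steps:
X(P, l) = 8 + l
a(r) = -1/(19*r) (a(r) = 1/(-19*r) = -1/(19*r))
a(X(-2, z(4 - 1*1)))/(-409) = -1/(19*(8 + (4 - 1*1)))/(-409) = -1/(19*(8 + (4 - 1)))*(-1/409) = -1/(19*(8 + 3))*(-1/409) = -1/19/11*(-1/409) = -1/19*1/11*(-1/409) = -1/209*(-1/409) = 1/85481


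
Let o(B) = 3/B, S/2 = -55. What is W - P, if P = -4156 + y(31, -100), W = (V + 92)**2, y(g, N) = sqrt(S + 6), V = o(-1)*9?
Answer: 8381 - 2*I*sqrt(26) ≈ 8381.0 - 10.198*I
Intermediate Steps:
S = -110 (S = 2*(-55) = -110)
V = -27 (V = (3/(-1))*9 = (3*(-1))*9 = -3*9 = -27)
y(g, N) = 2*I*sqrt(26) (y(g, N) = sqrt(-110 + 6) = sqrt(-104) = 2*I*sqrt(26))
W = 4225 (W = (-27 + 92)**2 = 65**2 = 4225)
P = -4156 + 2*I*sqrt(26) ≈ -4156.0 + 10.198*I
W - P = 4225 - (-4156 + 2*I*sqrt(26)) = 4225 + (4156 - 2*I*sqrt(26)) = 8381 - 2*I*sqrt(26)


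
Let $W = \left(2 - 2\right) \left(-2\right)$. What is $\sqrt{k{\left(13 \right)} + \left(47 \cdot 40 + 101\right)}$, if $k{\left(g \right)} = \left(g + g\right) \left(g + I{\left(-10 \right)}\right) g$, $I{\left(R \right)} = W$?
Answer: $5 \sqrt{255} \approx 79.844$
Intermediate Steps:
$W = 0$ ($W = 0 \left(-2\right) = 0$)
$I{\left(R \right)} = 0$
$k{\left(g \right)} = 2 g^{3}$ ($k{\left(g \right)} = \left(g + g\right) \left(g + 0\right) g = 2 g g g = 2 g^{2} g = 2 g^{3}$)
$\sqrt{k{\left(13 \right)} + \left(47 \cdot 40 + 101\right)} = \sqrt{2 \cdot 13^{3} + \left(47 \cdot 40 + 101\right)} = \sqrt{2 \cdot 2197 + \left(1880 + 101\right)} = \sqrt{4394 + 1981} = \sqrt{6375} = 5 \sqrt{255}$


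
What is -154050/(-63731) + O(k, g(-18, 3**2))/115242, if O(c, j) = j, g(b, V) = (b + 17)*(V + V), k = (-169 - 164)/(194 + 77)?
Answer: 2958647157/1224081317 ≈ 2.4170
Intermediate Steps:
k = -333/271 ≈ -1.2288
g(b, V) = 2*V*(17 + b) (g(b, V) = (17 + b)*(2*V) = 2*V*(17 + b))
-154050/(-63731) + O(k, g(-18, 3**2))/115242 = -154050/(-63731) + (2*3**2*(17 - 18))/115242 = -154050*(-1/63731) + (2*9*(-1))*(1/115242) = 154050/63731 - 18*1/115242 = 154050/63731 - 3/19207 = 2958647157/1224081317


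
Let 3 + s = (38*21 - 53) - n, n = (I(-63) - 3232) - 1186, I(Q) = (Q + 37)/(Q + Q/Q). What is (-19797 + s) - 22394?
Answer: -1147974/31 ≈ -37031.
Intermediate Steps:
I(Q) = (37 + Q)/(1 + Q) (I(Q) = (37 + Q)/(Q + 1) = (37 + Q)/(1 + Q))
n = -136945/31 (n = ((37 - 63)/(1 - 63) - 3232) - 1186 = (-26/(-62) - 3232) - 1186 = (-1/62*(-26) - 3232) - 1186 = (13/31 - 3232) - 1186 = -100179/31 - 1186 = -136945/31 ≈ -4417.6)
s = 159947/31 (s = -3 + ((38*21 - 53) - 1*(-136945/31)) = -3 + ((798 - 53) + 136945/31) = -3 + (745 + 136945/31) = -3 + 160040/31 = 159947/31 ≈ 5159.6)
(-19797 + s) - 22394 = (-19797 + 159947/31) - 22394 = -453760/31 - 22394 = -1147974/31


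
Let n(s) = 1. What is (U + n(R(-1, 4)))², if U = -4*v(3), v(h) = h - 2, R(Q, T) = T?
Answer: 9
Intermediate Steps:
v(h) = -2 + h
U = -4 (U = -4*(-2 + 3) = -4*1 = -4)
(U + n(R(-1, 4)))² = (-4 + 1)² = (-3)² = 9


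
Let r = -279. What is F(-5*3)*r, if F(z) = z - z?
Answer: 0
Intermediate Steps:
F(z) = 0
F(-5*3)*r = 0*(-279) = 0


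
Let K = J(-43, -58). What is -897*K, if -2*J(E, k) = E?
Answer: -38571/2 ≈ -19286.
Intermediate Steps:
J(E, k) = -E/2
K = 43/2 (K = -½*(-43) = 43/2 ≈ 21.500)
-897*K = -897*43/2 = -38571/2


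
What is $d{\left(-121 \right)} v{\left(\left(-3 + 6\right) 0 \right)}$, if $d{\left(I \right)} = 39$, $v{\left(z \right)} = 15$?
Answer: $585$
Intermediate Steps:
$d{\left(-121 \right)} v{\left(\left(-3 + 6\right) 0 \right)} = 39 \cdot 15 = 585$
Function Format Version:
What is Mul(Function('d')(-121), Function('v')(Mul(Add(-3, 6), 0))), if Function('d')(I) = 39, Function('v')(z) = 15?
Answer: 585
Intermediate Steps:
Mul(Function('d')(-121), Function('v')(Mul(Add(-3, 6), 0))) = Mul(39, 15) = 585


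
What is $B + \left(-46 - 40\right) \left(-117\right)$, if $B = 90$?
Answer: $10152$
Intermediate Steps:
$B + \left(-46 - 40\right) \left(-117\right) = 90 + \left(-46 - 40\right) \left(-117\right) = 90 - -10062 = 90 + 10062 = 10152$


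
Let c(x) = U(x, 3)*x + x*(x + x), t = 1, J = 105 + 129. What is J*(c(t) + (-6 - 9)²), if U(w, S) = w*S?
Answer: 53820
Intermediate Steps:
J = 234
U(w, S) = S*w
c(x) = 5*x² (c(x) = (3*x)*x + x*(x + x) = 3*x² + x*(2*x) = 3*x² + 2*x² = 5*x²)
J*(c(t) + (-6 - 9)²) = 234*(5*1² + (-6 - 9)²) = 234*(5*1 + (-15)²) = 234*(5 + 225) = 234*230 = 53820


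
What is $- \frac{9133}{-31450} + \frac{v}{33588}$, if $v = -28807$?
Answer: $- \frac{299610473}{528171300} \approx -0.56726$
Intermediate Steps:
$- \frac{9133}{-31450} + \frac{v}{33588} = - \frac{9133}{-31450} - \frac{28807}{33588} = \left(-9133\right) \left(- \frac{1}{31450}\right) - \frac{28807}{33588} = \frac{9133}{31450} - \frac{28807}{33588} = - \frac{299610473}{528171300}$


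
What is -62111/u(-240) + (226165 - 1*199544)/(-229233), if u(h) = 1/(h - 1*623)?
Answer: 12287299788148/229233 ≈ 5.3602e+7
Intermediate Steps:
u(h) = 1/(-623 + h) (u(h) = 1/(h - 623) = 1/(-623 + h))
-62111/u(-240) + (226165 - 1*199544)/(-229233) = -62111/(1/(-623 - 240)) + (226165 - 1*199544)/(-229233) = -62111/(1/(-863)) + (226165 - 199544)*(-1/229233) = -62111/(-1/863) + 26621*(-1/229233) = -62111*(-863) - 26621/229233 = 53601793 - 26621/229233 = 12287299788148/229233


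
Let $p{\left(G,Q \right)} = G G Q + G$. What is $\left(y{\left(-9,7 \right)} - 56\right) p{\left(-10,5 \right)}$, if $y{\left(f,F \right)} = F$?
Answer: $-24010$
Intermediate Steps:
$p{\left(G,Q \right)} = G + Q G^{2}$ ($p{\left(G,Q \right)} = G^{2} Q + G = Q G^{2} + G = G + Q G^{2}$)
$\left(y{\left(-9,7 \right)} - 56\right) p{\left(-10,5 \right)} = \left(7 - 56\right) \left(- 10 \left(1 - 50\right)\right) = - 49 \left(- 10 \left(1 - 50\right)\right) = - 49 \left(\left(-10\right) \left(-49\right)\right) = \left(-49\right) 490 = -24010$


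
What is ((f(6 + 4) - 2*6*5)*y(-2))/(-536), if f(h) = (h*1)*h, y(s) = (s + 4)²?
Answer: -20/67 ≈ -0.29851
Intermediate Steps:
y(s) = (4 + s)²
f(h) = h² (f(h) = h*h = h²)
((f(6 + 4) - 2*6*5)*y(-2))/(-536) = (((6 + 4)² - 2*6*5)*(4 - 2)²)/(-536) = ((10² - 12*5)*2²)*(-1/536) = ((100 - 60)*4)*(-1/536) = (40*4)*(-1/536) = 160*(-1/536) = -20/67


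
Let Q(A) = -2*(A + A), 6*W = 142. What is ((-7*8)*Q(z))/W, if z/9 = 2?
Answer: 12096/71 ≈ 170.37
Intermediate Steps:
z = 18 (z = 9*2 = 18)
W = 71/3 (W = (⅙)*142 = 71/3 ≈ 23.667)
Q(A) = -4*A
((-7*8)*Q(z))/W = ((-7*8)*(-4*18))/(71/3) = -56*(-72)*(3/71) = 4032*(3/71) = 12096/71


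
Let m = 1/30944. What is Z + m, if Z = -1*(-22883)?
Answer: 708091553/30944 ≈ 22883.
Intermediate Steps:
m = 1/30944 ≈ 3.2316e-5
Z = 22883
Z + m = 22883 + 1/30944 = 708091553/30944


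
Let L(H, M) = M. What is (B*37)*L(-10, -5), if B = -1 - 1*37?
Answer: 7030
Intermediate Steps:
B = -38 (B = -1 - 37 = -38)
(B*37)*L(-10, -5) = -38*37*(-5) = -1406*(-5) = 7030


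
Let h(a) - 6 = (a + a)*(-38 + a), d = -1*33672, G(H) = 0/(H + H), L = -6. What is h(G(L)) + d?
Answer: -33666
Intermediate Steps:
G(H) = 0 (G(H) = 0/((2*H)) = 0*(1/(2*H)) = 0)
d = -33672
h(a) = 6 + 2*a*(-38 + a) (h(a) = 6 + (a + a)*(-38 + a) = 6 + (2*a)*(-38 + a) = 6 + 2*a*(-38 + a))
h(G(L)) + d = (6 - 76*0 + 2*0²) - 33672 = (6 + 0 + 2*0) - 33672 = (6 + 0 + 0) - 33672 = 6 - 33672 = -33666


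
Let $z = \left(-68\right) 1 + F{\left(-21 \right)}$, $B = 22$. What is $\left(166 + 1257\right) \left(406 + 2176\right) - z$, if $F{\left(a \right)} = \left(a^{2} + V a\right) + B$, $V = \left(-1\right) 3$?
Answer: $3673728$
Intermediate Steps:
$V = -3$
$F{\left(a \right)} = 22 + a^{2} - 3 a$ ($F{\left(a \right)} = \left(a^{2} - 3 a\right) + 22 = 22 + a^{2} - 3 a$)
$z = 458$ ($z = \left(-68\right) 1 + \left(22 + \left(-21\right)^{2} - -63\right) = -68 + \left(22 + 441 + 63\right) = -68 + 526 = 458$)
$\left(166 + 1257\right) \left(406 + 2176\right) - z = \left(166 + 1257\right) \left(406 + 2176\right) - 458 = 1423 \cdot 2582 - 458 = 3674186 - 458 = 3673728$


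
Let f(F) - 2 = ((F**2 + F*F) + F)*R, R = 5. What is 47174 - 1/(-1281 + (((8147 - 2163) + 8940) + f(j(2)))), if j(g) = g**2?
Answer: 652180549/13825 ≈ 47174.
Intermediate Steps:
f(F) = 2 + 5*F + 10*F**2 (f(F) = 2 + ((F**2 + F*F) + F)*5 = 2 + ((F**2 + F**2) + F)*5 = 2 + (2*F**2 + F)*5 = 2 + (F + 2*F**2)*5 = 2 + (5*F + 10*F**2) = 2 + 5*F + 10*F**2)
47174 - 1/(-1281 + (((8147 - 2163) + 8940) + f(j(2)))) = 47174 - 1/(-1281 + (((8147 - 2163) + 8940) + (2 + 5*2**2 + 10*(2**2)**2))) = 47174 - 1/(-1281 + ((5984 + 8940) + (2 + 5*4 + 10*4**2))) = 47174 - 1/(-1281 + (14924 + (2 + 20 + 10*16))) = 47174 - 1/(-1281 + (14924 + (2 + 20 + 160))) = 47174 - 1/(-1281 + (14924 + 182)) = 47174 - 1/(-1281 + 15106) = 47174 - 1/13825 = 652180549/13825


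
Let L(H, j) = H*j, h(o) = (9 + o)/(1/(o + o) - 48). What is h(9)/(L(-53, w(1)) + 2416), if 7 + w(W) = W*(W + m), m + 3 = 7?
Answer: -162/1088243 ≈ -0.00014886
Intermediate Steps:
m = 4 (m = -3 + 7 = 4)
w(W) = -7 + W*(4 + W) (w(W) = -7 + W*(W + 4) = -7 + W*(4 + W))
h(o) = (9 + o)/(-48 + 1/(2*o)) (h(o) = (9 + o)/(1/(2*o) - 48) = (9 + o)/(-48 + 1/(2*o)))
h(9)/(L(-53, w(1)) + 2416) = (-2*9*(9 + 9)/(-1 + 96*9))/(-53*(-7 + 1**2 + 4*1) + 2416) = (-2*9*18/(-1 + 864))/(-53*(-7 + 1 + 4) + 2416) = (-2*9*18/863)/(-53*(-2) + 2416) = (-2*9*1/863*18)/(106 + 2416) = -324/863/2522 = -324/863*1/2522 = -162/1088243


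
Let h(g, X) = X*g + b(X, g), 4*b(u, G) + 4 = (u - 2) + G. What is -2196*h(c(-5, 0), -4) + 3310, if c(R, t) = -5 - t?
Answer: -32375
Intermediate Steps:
b(u, G) = -3/2 + G/4 + u/4 (b(u, G) = -1 + ((u - 2) + G)/4 = -1 + ((-2 + u) + G)/4 = -1 + (-2 + G + u)/4 = -1 + (-½ + G/4 + u/4) = -3/2 + G/4 + u/4)
h(g, X) = -3/2 + X/4 + g/4 + X*g (h(g, X) = X*g + (-3/2 + g/4 + X/4) = X*g + (-3/2 + X/4 + g/4) = -3/2 + X/4 + g/4 + X*g)
-2196*h(c(-5, 0), -4) + 3310 = -2196*(-3/2 + (¼)*(-4) + (-5 - 1*0)/4 - 4*(-5 - 1*0)) + 3310 = -2196*(-3/2 - 1 + (-5 + 0)/4 - 4*(-5 + 0)) + 3310 = -2196*(-3/2 - 1 + (¼)*(-5) - 4*(-5)) + 3310 = -2196*(-3/2 - 1 - 5/4 + 20) + 3310 = -2196*65/4 + 3310 = -35685 + 3310 = -32375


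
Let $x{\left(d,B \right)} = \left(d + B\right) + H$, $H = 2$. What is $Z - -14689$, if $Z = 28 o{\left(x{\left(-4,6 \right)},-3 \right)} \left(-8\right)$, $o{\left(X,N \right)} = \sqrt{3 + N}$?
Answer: $14689$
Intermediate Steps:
$x{\left(d,B \right)} = 2 + B + d$ ($x{\left(d,B \right)} = \left(d + B\right) + 2 = \left(B + d\right) + 2 = 2 + B + d$)
$Z = 0$ ($Z = 28 \sqrt{3 - 3} \left(-8\right) = 28 \sqrt{0} \left(-8\right) = 28 \cdot 0 \left(-8\right) = 0 \left(-8\right) = 0$)
$Z - -14689 = 0 - -14689 = 0 + 14689 = 14689$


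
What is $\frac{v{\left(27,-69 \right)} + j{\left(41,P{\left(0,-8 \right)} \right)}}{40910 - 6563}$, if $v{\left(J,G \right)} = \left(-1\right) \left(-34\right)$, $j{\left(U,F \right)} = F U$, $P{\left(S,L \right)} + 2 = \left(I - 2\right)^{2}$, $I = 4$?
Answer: $\frac{116}{34347} \approx 0.0033773$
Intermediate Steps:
$P{\left(S,L \right)} = 2$ ($P{\left(S,L \right)} = -2 + \left(4 - 2\right)^{2} = -2 + 2^{2} = -2 + 4 = 2$)
$v{\left(J,G \right)} = 34$
$\frac{v{\left(27,-69 \right)} + j{\left(41,P{\left(0,-8 \right)} \right)}}{40910 - 6563} = \frac{34 + 2 \cdot 41}{40910 - 6563} = \frac{34 + 82}{34347} = 116 \cdot \frac{1}{34347} = \frac{116}{34347}$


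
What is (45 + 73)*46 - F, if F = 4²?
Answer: 5412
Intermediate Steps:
F = 16
(45 + 73)*46 - F = (45 + 73)*46 - 1*16 = 118*46 - 16 = 5428 - 16 = 5412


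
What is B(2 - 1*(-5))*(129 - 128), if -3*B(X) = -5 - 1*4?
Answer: 3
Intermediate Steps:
B(X) = 3 (B(X) = -(-5 - 1*4)/3 = -(-5 - 4)/3 = -⅓*(-9) = 3)
B(2 - 1*(-5))*(129 - 128) = 3*(129 - 128) = 3*1 = 3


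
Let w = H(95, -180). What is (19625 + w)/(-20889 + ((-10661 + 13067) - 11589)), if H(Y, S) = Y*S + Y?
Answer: -655/7518 ≈ -0.087124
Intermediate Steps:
H(Y, S) = Y + S*Y (H(Y, S) = S*Y + Y = Y + S*Y)
w = -17005 (w = 95*(1 - 180) = 95*(-179) = -17005)
(19625 + w)/(-20889 + ((-10661 + 13067) - 11589)) = (19625 - 17005)/(-20889 + ((-10661 + 13067) - 11589)) = 2620/(-20889 + (2406 - 11589)) = 2620/(-20889 - 9183) = 2620/(-30072) = 2620*(-1/30072) = -655/7518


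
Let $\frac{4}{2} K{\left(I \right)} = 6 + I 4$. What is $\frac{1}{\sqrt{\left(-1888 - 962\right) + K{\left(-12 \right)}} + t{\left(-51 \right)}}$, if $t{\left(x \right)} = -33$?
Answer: $- \frac{1}{120} - \frac{i \sqrt{319}}{1320} \approx -0.0083333 - 0.013531 i$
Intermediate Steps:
$K{\left(I \right)} = 3 + 2 I$ ($K{\left(I \right)} = \frac{6 + I 4}{2} = \frac{6 + 4 I}{2} = 3 + 2 I$)
$\frac{1}{\sqrt{\left(-1888 - 962\right) + K{\left(-12 \right)}} + t{\left(-51 \right)}} = \frac{1}{\sqrt{\left(-1888 - 962\right) + \left(3 + 2 \left(-12\right)\right)} - 33} = \frac{1}{\sqrt{-2850 + \left(3 - 24\right)} - 33} = \frac{1}{\sqrt{-2850 - 21} - 33} = \frac{1}{\sqrt{-2871} - 33} = \frac{1}{3 i \sqrt{319} - 33} = \frac{1}{-33 + 3 i \sqrt{319}}$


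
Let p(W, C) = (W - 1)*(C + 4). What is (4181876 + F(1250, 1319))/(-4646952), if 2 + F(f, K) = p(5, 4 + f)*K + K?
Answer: -10820401/4646952 ≈ -2.3285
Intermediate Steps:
p(W, C) = (-1 + W)*(4 + C)
F(f, K) = -2 + K + K*(32 + 4*f) (F(f, K) = -2 + ((-4 - (4 + f) + 4*5 + (4 + f)*5)*K + K) = -2 + ((-4 + (-4 - f) + 20 + (20 + 5*f))*K + K) = -2 + ((32 + 4*f)*K + K) = -2 + (K*(32 + 4*f) + K) = -2 + (K + K*(32 + 4*f)) = -2 + K + K*(32 + 4*f))
(4181876 + F(1250, 1319))/(-4646952) = (4181876 + (-2 + 1319 + 4*1319*(8 + 1250)))/(-4646952) = (4181876 + (-2 + 1319 + 4*1319*1258))*(-1/4646952) = (4181876 + (-2 + 1319 + 6637208))*(-1/4646952) = (4181876 + 6638525)*(-1/4646952) = 10820401*(-1/4646952) = -10820401/4646952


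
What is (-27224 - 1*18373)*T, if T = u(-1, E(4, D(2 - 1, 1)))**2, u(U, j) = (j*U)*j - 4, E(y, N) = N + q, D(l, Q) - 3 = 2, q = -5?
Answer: -729552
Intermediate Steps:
D(l, Q) = 5 (D(l, Q) = 3 + 2 = 5)
E(y, N) = -5 + N (E(y, N) = N - 5 = -5 + N)
u(U, j) = -4 + U*j**2 (u(U, j) = (U*j)*j - 4 = U*j**2 - 4 = -4 + U*j**2)
T = 16 (T = (-4 - (-5 + 5)**2)**2 = (-4 - 1*0**2)**2 = (-4 - 1*0)**2 = (-4 + 0)**2 = (-4)**2 = 16)
(-27224 - 1*18373)*T = (-27224 - 1*18373)*16 = (-27224 - 18373)*16 = -45597*16 = -729552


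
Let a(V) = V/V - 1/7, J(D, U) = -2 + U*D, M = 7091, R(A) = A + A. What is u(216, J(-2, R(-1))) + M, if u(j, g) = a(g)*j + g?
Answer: 50947/7 ≈ 7278.1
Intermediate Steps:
R(A) = 2*A
J(D, U) = -2 + D*U
a(V) = 6/7 (a(V) = 1 - 1*1/7 = 1 - 1/7 = 6/7)
u(j, g) = g + 6*j/7 (u(j, g) = 6*j/7 + g = g + 6*j/7)
u(216, J(-2, R(-1))) + M = ((-2 - 4*(-1)) + (6/7)*216) + 7091 = ((-2 - 2*(-2)) + 1296/7) + 7091 = ((-2 + 4) + 1296/7) + 7091 = (2 + 1296/7) + 7091 = 1310/7 + 7091 = 50947/7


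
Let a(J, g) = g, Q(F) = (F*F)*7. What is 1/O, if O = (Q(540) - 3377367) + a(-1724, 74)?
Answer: -1/1336093 ≈ -7.4845e-7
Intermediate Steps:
Q(F) = 7*F² (Q(F) = F²*7 = 7*F²)
O = -1336093 (O = (7*540² - 3377367) + 74 = (7*291600 - 3377367) + 74 = (2041200 - 3377367) + 74 = -1336167 + 74 = -1336093)
1/O = 1/(-1336093) = -1/1336093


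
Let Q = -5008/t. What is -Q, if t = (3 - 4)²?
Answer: 5008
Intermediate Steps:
t = 1 (t = (-1)² = 1)
Q = -5008 (Q = -5008/1 = -5008*1 = -5008)
-Q = -1*(-5008) = 5008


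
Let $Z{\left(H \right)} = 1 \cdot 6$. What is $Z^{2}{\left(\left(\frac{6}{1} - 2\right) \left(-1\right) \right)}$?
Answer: $36$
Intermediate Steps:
$Z{\left(H \right)} = 6$
$Z^{2}{\left(\left(\frac{6}{1} - 2\right) \left(-1\right) \right)} = 6^{2} = 36$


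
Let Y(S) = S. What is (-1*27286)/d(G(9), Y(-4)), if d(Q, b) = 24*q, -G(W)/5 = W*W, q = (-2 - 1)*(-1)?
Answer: -13643/36 ≈ -378.97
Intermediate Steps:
q = 3 (q = -3*(-1) = 3)
G(W) = -5*W² (G(W) = -5*W*W = -5*W²)
d(Q, b) = 72 (d(Q, b) = 24*3 = 72)
(-1*27286)/d(G(9), Y(-4)) = -1*27286/72 = -27286*1/72 = -13643/36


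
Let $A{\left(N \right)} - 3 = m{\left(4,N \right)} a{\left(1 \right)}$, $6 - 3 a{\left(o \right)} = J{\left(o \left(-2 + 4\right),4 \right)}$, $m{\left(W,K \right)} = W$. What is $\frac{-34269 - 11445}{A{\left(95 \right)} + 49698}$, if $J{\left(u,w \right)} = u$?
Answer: $- \frac{137142}{149119} \approx -0.91968$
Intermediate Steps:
$a{\left(o \right)} = 2 - \frac{2 o}{3}$ ($a{\left(o \right)} = 2 - \frac{o \left(-2 + 4\right)}{3} = 2 - \frac{o 2}{3} = 2 - \frac{2 o}{3}$)
$A{\left(N \right)} = \frac{25}{3}$ ($A{\left(N \right)} = 3 + 4 \left(2 - \frac{2}{3}\right) = 3 + 4 \cdot \frac{4}{3} = 3 + \frac{16}{3} = \frac{25}{3}$)
$\frac{-34269 - 11445}{A{\left(95 \right)} + 49698} = \frac{-34269 - 11445}{\frac{25}{3} + 49698} = - \frac{45714}{\frac{149119}{3}} = \left(-45714\right) \frac{3}{149119} = - \frac{137142}{149119}$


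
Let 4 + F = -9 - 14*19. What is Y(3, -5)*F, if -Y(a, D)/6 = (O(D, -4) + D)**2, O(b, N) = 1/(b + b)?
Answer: 2177037/50 ≈ 43541.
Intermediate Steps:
O(b, N) = 1/(2*b)
Y(a, D) = -6*(D + 1/(2*D))**2 (Y(a, D) = -6*(1/(2*D) + D)**2 = -6*(D + 1/(2*D))**2)
F = -279 (F = -4 + (-9 - 14*19) = -4 + (-9 - 266) = -4 - 275 = -279)
Y(3, -5)*F = -3/2*(1 + 2*(-5)**2)**2/(-5)**2*(-279) = -3/2*1/25*(1 + 2*25)**2*(-279) = -3/2*1/25*(1 + 50)**2*(-279) = -3/2*1/25*51**2*(-279) = -3/2*1/25*2601*(-279) = -7803/50*(-279) = 2177037/50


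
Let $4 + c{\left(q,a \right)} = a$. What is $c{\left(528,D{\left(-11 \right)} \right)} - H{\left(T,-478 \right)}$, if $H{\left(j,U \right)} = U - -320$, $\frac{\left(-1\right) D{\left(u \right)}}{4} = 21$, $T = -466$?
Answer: $70$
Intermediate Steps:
$D{\left(u \right)} = -84$ ($D{\left(u \right)} = \left(-4\right) 21 = -84$)
$c{\left(q,a \right)} = -4 + a$
$H{\left(j,U \right)} = 320 + U$ ($H{\left(j,U \right)} = U + 320 = 320 + U$)
$c{\left(528,D{\left(-11 \right)} \right)} - H{\left(T,-478 \right)} = \left(-4 - 84\right) - \left(320 - 478\right) = -88 - -158 = -88 + 158 = 70$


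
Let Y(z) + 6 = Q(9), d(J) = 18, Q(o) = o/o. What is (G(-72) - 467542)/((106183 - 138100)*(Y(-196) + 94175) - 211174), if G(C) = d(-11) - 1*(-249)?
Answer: 467275/3005835064 ≈ 0.00015546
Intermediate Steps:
Q(o) = 1
G(C) = 267 (G(C) = 18 - 1*(-249) = 18 + 249 = 267)
Y(z) = -5 (Y(z) = -6 + 1 = -5)
(G(-72) - 467542)/((106183 - 138100)*(Y(-196) + 94175) - 211174) = (267 - 467542)/((106183 - 138100)*(-5 + 94175) - 211174) = -467275/(-31917*94170 - 211174) = -467275/(-3005623890 - 211174) = -467275/(-3005835064) = -467275*(-1/3005835064) = 467275/3005835064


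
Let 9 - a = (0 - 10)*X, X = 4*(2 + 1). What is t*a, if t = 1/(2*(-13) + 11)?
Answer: -43/5 ≈ -8.6000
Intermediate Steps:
X = 12 (X = 4*3 = 12)
t = -1/15 (t = 1/(-26 + 11) = 1/(-15) = -1/15 ≈ -0.066667)
a = 129 (a = 9 - (0 - 10)*12 = 9 - (-10)*12 = 9 - 1*(-120) = 9 + 120 = 129)
t*a = -1/15*129 = -43/5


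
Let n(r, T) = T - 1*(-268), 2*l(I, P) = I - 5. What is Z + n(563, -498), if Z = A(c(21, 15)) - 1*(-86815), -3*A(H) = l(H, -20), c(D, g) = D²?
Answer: 259537/3 ≈ 86512.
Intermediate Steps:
l(I, P) = -5/2 + I/2 (l(I, P) = (I - 5)/2 = (-5 + I)/2 = -5/2 + I/2)
A(H) = ⅚ - H/6 (A(H) = -(-5/2 + H/2)/3 = ⅚ - H/6)
n(r, T) = 268 + T (n(r, T) = T + 268 = 268 + T)
Z = 260227/3 (Z = (⅚ - ⅙*21²) - 1*(-86815) = (⅚ - ⅙*441) + 86815 = (⅚ - 147/2) + 86815 = -218/3 + 86815 = 260227/3 ≈ 86742.)
Z + n(563, -498) = 260227/3 + (268 - 498) = 260227/3 - 230 = 259537/3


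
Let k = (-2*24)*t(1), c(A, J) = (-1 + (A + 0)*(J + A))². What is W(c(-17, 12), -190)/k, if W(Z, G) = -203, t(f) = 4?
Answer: 203/192 ≈ 1.0573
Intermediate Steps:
c(A, J) = (-1 + A*(A + J))²
k = -192 (k = -2*24*4 = -48*4 = -192)
W(c(-17, 12), -190)/k = -203/(-192) = -203*(-1/192) = 203/192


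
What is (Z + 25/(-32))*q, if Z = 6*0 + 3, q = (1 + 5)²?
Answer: 639/8 ≈ 79.875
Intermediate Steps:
q = 36 (q = 6² = 36)
Z = 3 (Z = 0 + 3 = 3)
(Z + 25/(-32))*q = (3 + 25/(-32))*36 = (3 + 25*(-1/32))*36 = (3 - 25/32)*36 = (71/32)*36 = 639/8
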